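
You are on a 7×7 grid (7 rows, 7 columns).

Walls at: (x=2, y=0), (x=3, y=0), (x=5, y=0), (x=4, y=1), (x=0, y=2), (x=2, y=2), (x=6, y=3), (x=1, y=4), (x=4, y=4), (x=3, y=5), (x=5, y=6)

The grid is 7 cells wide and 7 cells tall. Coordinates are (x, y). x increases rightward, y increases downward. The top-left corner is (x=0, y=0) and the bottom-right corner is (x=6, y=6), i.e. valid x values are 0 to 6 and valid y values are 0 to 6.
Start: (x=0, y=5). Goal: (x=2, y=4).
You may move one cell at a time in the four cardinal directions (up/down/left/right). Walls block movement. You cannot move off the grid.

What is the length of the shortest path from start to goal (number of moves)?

Answer: Shortest path length: 3

Derivation:
BFS from (x=0, y=5) until reaching (x=2, y=4):
  Distance 0: (x=0, y=5)
  Distance 1: (x=0, y=4), (x=1, y=5), (x=0, y=6)
  Distance 2: (x=0, y=3), (x=2, y=5), (x=1, y=6)
  Distance 3: (x=1, y=3), (x=2, y=4), (x=2, y=6)  <- goal reached here
One shortest path (3 moves): (x=0, y=5) -> (x=1, y=5) -> (x=2, y=5) -> (x=2, y=4)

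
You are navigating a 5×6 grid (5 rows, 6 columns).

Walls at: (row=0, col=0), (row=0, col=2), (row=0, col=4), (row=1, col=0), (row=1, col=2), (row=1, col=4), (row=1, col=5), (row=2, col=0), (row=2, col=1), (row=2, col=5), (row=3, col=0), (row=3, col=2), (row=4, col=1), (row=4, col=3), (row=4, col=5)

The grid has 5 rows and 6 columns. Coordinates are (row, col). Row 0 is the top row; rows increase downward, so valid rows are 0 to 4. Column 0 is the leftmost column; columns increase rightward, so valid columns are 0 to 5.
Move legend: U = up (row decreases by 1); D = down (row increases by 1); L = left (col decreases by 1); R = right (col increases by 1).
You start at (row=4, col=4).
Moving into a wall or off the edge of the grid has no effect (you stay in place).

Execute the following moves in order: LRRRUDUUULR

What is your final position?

Start: (row=4, col=4)
  L (left): blocked, stay at (row=4, col=4)
  [×3]R (right): blocked, stay at (row=4, col=4)
  U (up): (row=4, col=4) -> (row=3, col=4)
  D (down): (row=3, col=4) -> (row=4, col=4)
  U (up): (row=4, col=4) -> (row=3, col=4)
  U (up): (row=3, col=4) -> (row=2, col=4)
  U (up): blocked, stay at (row=2, col=4)
  L (left): (row=2, col=4) -> (row=2, col=3)
  R (right): (row=2, col=3) -> (row=2, col=4)
Final: (row=2, col=4)

Answer: Final position: (row=2, col=4)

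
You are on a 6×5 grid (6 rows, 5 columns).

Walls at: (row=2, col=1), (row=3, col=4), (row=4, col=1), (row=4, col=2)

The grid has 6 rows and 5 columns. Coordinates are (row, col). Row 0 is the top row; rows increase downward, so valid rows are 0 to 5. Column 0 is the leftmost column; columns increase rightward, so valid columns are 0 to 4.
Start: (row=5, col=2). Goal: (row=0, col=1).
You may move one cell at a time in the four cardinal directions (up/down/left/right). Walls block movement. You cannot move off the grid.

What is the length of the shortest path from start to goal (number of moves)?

Answer: Shortest path length: 8

Derivation:
BFS from (row=5, col=2) until reaching (row=0, col=1):
  Distance 0: (row=5, col=2)
  Distance 1: (row=5, col=1), (row=5, col=3)
  Distance 2: (row=4, col=3), (row=5, col=0), (row=5, col=4)
  Distance 3: (row=3, col=3), (row=4, col=0), (row=4, col=4)
  Distance 4: (row=2, col=3), (row=3, col=0), (row=3, col=2)
  Distance 5: (row=1, col=3), (row=2, col=0), (row=2, col=2), (row=2, col=4), (row=3, col=1)
  Distance 6: (row=0, col=3), (row=1, col=0), (row=1, col=2), (row=1, col=4)
  Distance 7: (row=0, col=0), (row=0, col=2), (row=0, col=4), (row=1, col=1)
  Distance 8: (row=0, col=1)  <- goal reached here
One shortest path (8 moves): (row=5, col=2) -> (row=5, col=3) -> (row=4, col=3) -> (row=3, col=3) -> (row=3, col=2) -> (row=2, col=2) -> (row=1, col=2) -> (row=1, col=1) -> (row=0, col=1)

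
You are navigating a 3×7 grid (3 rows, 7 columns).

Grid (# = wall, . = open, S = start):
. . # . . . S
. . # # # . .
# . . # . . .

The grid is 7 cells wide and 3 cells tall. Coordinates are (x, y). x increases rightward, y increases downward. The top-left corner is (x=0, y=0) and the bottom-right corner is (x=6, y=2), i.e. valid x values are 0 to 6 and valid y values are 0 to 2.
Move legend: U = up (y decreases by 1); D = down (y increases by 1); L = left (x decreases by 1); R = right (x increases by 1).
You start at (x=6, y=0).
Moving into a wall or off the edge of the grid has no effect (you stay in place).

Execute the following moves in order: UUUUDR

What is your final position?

Answer: Final position: (x=6, y=1)

Derivation:
Start: (x=6, y=0)
  [×4]U (up): blocked, stay at (x=6, y=0)
  D (down): (x=6, y=0) -> (x=6, y=1)
  R (right): blocked, stay at (x=6, y=1)
Final: (x=6, y=1)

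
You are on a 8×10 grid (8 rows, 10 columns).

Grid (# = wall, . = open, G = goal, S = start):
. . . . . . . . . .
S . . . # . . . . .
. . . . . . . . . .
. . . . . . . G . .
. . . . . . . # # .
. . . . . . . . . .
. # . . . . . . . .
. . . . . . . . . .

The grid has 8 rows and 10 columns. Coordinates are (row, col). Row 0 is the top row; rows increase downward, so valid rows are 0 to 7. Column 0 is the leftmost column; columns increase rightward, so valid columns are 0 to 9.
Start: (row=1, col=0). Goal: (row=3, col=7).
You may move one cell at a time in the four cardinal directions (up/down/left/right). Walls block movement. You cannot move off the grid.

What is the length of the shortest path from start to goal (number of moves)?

Answer: Shortest path length: 9

Derivation:
BFS from (row=1, col=0) until reaching (row=3, col=7):
  Distance 0: (row=1, col=0)
  Distance 1: (row=0, col=0), (row=1, col=1), (row=2, col=0)
  Distance 2: (row=0, col=1), (row=1, col=2), (row=2, col=1), (row=3, col=0)
  Distance 3: (row=0, col=2), (row=1, col=3), (row=2, col=2), (row=3, col=1), (row=4, col=0)
  Distance 4: (row=0, col=3), (row=2, col=3), (row=3, col=2), (row=4, col=1), (row=5, col=0)
  Distance 5: (row=0, col=4), (row=2, col=4), (row=3, col=3), (row=4, col=2), (row=5, col=1), (row=6, col=0)
  Distance 6: (row=0, col=5), (row=2, col=5), (row=3, col=4), (row=4, col=3), (row=5, col=2), (row=7, col=0)
  Distance 7: (row=0, col=6), (row=1, col=5), (row=2, col=6), (row=3, col=5), (row=4, col=4), (row=5, col=3), (row=6, col=2), (row=7, col=1)
  Distance 8: (row=0, col=7), (row=1, col=6), (row=2, col=7), (row=3, col=6), (row=4, col=5), (row=5, col=4), (row=6, col=3), (row=7, col=2)
  Distance 9: (row=0, col=8), (row=1, col=7), (row=2, col=8), (row=3, col=7), (row=4, col=6), (row=5, col=5), (row=6, col=4), (row=7, col=3)  <- goal reached here
One shortest path (9 moves): (row=1, col=0) -> (row=1, col=1) -> (row=1, col=2) -> (row=1, col=3) -> (row=2, col=3) -> (row=2, col=4) -> (row=2, col=5) -> (row=2, col=6) -> (row=2, col=7) -> (row=3, col=7)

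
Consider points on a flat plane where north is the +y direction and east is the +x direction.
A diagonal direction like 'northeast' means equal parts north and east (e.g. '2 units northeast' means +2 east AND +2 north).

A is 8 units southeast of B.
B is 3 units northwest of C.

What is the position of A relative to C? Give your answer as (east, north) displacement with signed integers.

Place C at the origin (east=0, north=0).
  B is 3 units northwest of C: delta (east=-3, north=+3); B at (east=-3, north=3).
  A is 8 units southeast of B: delta (east=+8, north=-8); A at (east=5, north=-5).
Therefore A relative to C: (east=5, north=-5).

Answer: A is at (east=5, north=-5) relative to C.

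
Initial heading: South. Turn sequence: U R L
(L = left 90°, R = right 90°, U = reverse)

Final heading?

Answer: Final heading: North

Derivation:
Start: South
  U (U-turn (180°)) -> North
  R (right (90° clockwise)) -> East
  L (left (90° counter-clockwise)) -> North
Final: North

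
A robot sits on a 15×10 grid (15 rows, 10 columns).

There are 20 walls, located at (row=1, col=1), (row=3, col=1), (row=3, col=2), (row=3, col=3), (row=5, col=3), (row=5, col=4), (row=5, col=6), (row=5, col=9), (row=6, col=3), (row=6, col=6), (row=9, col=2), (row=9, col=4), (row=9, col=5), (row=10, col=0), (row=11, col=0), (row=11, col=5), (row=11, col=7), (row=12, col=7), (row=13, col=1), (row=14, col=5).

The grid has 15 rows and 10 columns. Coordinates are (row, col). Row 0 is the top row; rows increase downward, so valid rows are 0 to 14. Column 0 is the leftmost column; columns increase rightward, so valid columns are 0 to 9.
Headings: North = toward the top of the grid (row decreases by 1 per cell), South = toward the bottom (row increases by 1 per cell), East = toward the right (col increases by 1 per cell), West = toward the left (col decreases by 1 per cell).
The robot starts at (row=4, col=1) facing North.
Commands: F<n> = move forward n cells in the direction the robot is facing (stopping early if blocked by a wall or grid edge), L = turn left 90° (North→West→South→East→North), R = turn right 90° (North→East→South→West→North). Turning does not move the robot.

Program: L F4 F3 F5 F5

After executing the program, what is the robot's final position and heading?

Answer: Final position: (row=4, col=0), facing West

Derivation:
Start: (row=4, col=1), facing North
  L: turn left, now facing West
  F4: move forward 1/4 (blocked), now at (row=4, col=0)
  F3: move forward 0/3 (blocked), now at (row=4, col=0)
  F5: move forward 0/5 (blocked), now at (row=4, col=0)
  F5: move forward 0/5 (blocked), now at (row=4, col=0)
Final: (row=4, col=0), facing West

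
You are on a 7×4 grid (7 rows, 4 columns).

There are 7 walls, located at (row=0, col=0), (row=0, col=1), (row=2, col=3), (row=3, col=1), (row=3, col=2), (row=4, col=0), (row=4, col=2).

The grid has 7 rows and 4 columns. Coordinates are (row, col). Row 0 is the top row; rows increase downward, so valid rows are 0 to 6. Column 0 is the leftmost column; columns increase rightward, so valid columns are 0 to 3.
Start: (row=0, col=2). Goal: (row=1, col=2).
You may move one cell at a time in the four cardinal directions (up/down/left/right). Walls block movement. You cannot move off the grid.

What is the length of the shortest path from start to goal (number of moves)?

BFS from (row=0, col=2) until reaching (row=1, col=2):
  Distance 0: (row=0, col=2)
  Distance 1: (row=0, col=3), (row=1, col=2)  <- goal reached here
One shortest path (1 moves): (row=0, col=2) -> (row=1, col=2)

Answer: Shortest path length: 1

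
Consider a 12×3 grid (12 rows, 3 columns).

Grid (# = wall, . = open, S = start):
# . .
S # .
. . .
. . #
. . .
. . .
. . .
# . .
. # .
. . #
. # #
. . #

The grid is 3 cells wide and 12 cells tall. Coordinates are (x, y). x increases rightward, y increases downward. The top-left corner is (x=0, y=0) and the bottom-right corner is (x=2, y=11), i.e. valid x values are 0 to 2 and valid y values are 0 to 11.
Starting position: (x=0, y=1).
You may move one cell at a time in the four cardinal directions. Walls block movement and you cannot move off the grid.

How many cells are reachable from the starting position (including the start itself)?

Answer: Reachable cells: 21

Derivation:
BFS flood-fill from (x=0, y=1):
  Distance 0: (x=0, y=1)
  Distance 1: (x=0, y=2)
  Distance 2: (x=1, y=2), (x=0, y=3)
  Distance 3: (x=2, y=2), (x=1, y=3), (x=0, y=4)
  Distance 4: (x=2, y=1), (x=1, y=4), (x=0, y=5)
  Distance 5: (x=2, y=0), (x=2, y=4), (x=1, y=5), (x=0, y=6)
  Distance 6: (x=1, y=0), (x=2, y=5), (x=1, y=6)
  Distance 7: (x=2, y=6), (x=1, y=7)
  Distance 8: (x=2, y=7)
  Distance 9: (x=2, y=8)
Total reachable: 21 (grid has 27 open cells total)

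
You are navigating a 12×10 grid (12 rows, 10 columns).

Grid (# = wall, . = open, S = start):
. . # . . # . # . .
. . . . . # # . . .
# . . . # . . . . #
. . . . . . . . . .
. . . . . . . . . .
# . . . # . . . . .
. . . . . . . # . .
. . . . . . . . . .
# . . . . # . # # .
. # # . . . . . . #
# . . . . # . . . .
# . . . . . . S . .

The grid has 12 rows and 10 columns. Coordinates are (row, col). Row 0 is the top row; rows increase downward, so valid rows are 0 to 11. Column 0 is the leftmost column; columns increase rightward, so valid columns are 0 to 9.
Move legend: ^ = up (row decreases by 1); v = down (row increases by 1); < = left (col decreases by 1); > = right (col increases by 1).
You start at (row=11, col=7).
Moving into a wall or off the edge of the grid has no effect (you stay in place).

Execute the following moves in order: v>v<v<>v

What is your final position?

Answer: Final position: (row=11, col=7)

Derivation:
Start: (row=11, col=7)
  v (down): blocked, stay at (row=11, col=7)
  > (right): (row=11, col=7) -> (row=11, col=8)
  v (down): blocked, stay at (row=11, col=8)
  < (left): (row=11, col=8) -> (row=11, col=7)
  v (down): blocked, stay at (row=11, col=7)
  < (left): (row=11, col=7) -> (row=11, col=6)
  > (right): (row=11, col=6) -> (row=11, col=7)
  v (down): blocked, stay at (row=11, col=7)
Final: (row=11, col=7)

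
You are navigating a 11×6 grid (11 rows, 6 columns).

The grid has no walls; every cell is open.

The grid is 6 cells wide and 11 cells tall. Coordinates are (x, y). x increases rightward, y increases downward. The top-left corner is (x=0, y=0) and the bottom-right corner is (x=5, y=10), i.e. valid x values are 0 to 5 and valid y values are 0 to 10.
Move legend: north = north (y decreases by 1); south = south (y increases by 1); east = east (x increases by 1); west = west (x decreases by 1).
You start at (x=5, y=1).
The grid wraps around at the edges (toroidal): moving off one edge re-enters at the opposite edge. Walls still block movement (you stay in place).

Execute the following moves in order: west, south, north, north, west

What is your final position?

Answer: Final position: (x=3, y=0)

Derivation:
Start: (x=5, y=1)
  west (west): (x=5, y=1) -> (x=4, y=1)
  south (south): (x=4, y=1) -> (x=4, y=2)
  north (north): (x=4, y=2) -> (x=4, y=1)
  north (north): (x=4, y=1) -> (x=4, y=0)
  west (west): (x=4, y=0) -> (x=3, y=0)
Final: (x=3, y=0)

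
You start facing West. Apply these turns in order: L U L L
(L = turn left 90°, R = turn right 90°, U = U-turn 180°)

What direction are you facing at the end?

Start: West
  L (left (90° counter-clockwise)) -> South
  U (U-turn (180°)) -> North
  L (left (90° counter-clockwise)) -> West
  L (left (90° counter-clockwise)) -> South
Final: South

Answer: Final heading: South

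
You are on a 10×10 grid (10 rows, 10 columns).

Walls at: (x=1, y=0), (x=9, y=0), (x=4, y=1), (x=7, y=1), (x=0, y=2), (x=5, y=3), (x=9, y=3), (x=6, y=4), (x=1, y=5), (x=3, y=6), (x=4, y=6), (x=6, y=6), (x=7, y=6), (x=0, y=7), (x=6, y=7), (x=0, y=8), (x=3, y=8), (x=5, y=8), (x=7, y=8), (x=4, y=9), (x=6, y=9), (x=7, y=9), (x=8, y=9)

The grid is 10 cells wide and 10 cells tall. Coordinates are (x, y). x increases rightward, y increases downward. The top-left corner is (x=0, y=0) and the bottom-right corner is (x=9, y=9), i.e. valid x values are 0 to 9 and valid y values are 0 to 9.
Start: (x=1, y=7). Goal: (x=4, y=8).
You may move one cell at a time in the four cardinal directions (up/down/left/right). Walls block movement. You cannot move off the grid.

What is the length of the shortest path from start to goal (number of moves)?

BFS from (x=1, y=7) until reaching (x=4, y=8):
  Distance 0: (x=1, y=7)
  Distance 1: (x=1, y=6), (x=2, y=7), (x=1, y=8)
  Distance 2: (x=0, y=6), (x=2, y=6), (x=3, y=7), (x=2, y=8), (x=1, y=9)
  Distance 3: (x=0, y=5), (x=2, y=5), (x=4, y=7), (x=0, y=9), (x=2, y=9)
  Distance 4: (x=0, y=4), (x=2, y=4), (x=3, y=5), (x=5, y=7), (x=4, y=8), (x=3, y=9)  <- goal reached here
One shortest path (4 moves): (x=1, y=7) -> (x=2, y=7) -> (x=3, y=7) -> (x=4, y=7) -> (x=4, y=8)

Answer: Shortest path length: 4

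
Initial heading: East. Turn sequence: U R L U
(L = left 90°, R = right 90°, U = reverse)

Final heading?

Answer: Final heading: East

Derivation:
Start: East
  U (U-turn (180°)) -> West
  R (right (90° clockwise)) -> North
  L (left (90° counter-clockwise)) -> West
  U (U-turn (180°)) -> East
Final: East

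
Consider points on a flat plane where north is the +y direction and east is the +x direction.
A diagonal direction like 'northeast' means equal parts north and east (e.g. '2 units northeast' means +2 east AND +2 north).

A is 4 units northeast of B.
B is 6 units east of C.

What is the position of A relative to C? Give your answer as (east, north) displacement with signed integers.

Place C at the origin (east=0, north=0).
  B is 6 units east of C: delta (east=+6, north=+0); B at (east=6, north=0).
  A is 4 units northeast of B: delta (east=+4, north=+4); A at (east=10, north=4).
Therefore A relative to C: (east=10, north=4).

Answer: A is at (east=10, north=4) relative to C.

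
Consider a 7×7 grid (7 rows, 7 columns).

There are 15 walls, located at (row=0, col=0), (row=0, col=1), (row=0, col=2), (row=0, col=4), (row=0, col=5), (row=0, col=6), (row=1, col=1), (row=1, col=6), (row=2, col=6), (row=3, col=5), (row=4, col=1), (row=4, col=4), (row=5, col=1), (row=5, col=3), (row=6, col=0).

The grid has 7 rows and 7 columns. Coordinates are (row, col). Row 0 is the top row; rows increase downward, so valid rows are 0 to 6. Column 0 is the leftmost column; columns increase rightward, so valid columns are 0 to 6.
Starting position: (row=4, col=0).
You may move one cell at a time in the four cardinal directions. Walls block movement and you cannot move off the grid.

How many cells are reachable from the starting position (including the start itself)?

BFS flood-fill from (row=4, col=0):
  Distance 0: (row=4, col=0)
  Distance 1: (row=3, col=0), (row=5, col=0)
  Distance 2: (row=2, col=0), (row=3, col=1)
  Distance 3: (row=1, col=0), (row=2, col=1), (row=3, col=2)
  Distance 4: (row=2, col=2), (row=3, col=3), (row=4, col=2)
  Distance 5: (row=1, col=2), (row=2, col=3), (row=3, col=4), (row=4, col=3), (row=5, col=2)
  Distance 6: (row=1, col=3), (row=2, col=4), (row=6, col=2)
  Distance 7: (row=0, col=3), (row=1, col=4), (row=2, col=5), (row=6, col=1), (row=6, col=3)
  Distance 8: (row=1, col=5), (row=6, col=4)
  Distance 9: (row=5, col=4), (row=6, col=5)
  Distance 10: (row=5, col=5), (row=6, col=6)
  Distance 11: (row=4, col=5), (row=5, col=6)
  Distance 12: (row=4, col=6)
  Distance 13: (row=3, col=6)
Total reachable: 34 (grid has 34 open cells total)

Answer: Reachable cells: 34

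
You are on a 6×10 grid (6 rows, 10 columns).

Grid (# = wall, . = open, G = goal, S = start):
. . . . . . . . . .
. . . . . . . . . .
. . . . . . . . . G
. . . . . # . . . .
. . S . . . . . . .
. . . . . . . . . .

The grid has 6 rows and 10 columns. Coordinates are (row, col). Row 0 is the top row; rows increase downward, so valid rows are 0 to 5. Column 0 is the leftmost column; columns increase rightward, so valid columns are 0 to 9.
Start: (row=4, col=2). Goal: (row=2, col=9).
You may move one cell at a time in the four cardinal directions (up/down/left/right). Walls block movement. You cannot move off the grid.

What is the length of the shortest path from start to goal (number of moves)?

Answer: Shortest path length: 9

Derivation:
BFS from (row=4, col=2) until reaching (row=2, col=9):
  Distance 0: (row=4, col=2)
  Distance 1: (row=3, col=2), (row=4, col=1), (row=4, col=3), (row=5, col=2)
  Distance 2: (row=2, col=2), (row=3, col=1), (row=3, col=3), (row=4, col=0), (row=4, col=4), (row=5, col=1), (row=5, col=3)
  Distance 3: (row=1, col=2), (row=2, col=1), (row=2, col=3), (row=3, col=0), (row=3, col=4), (row=4, col=5), (row=5, col=0), (row=5, col=4)
  Distance 4: (row=0, col=2), (row=1, col=1), (row=1, col=3), (row=2, col=0), (row=2, col=4), (row=4, col=6), (row=5, col=5)
  Distance 5: (row=0, col=1), (row=0, col=3), (row=1, col=0), (row=1, col=4), (row=2, col=5), (row=3, col=6), (row=4, col=7), (row=5, col=6)
  Distance 6: (row=0, col=0), (row=0, col=4), (row=1, col=5), (row=2, col=6), (row=3, col=7), (row=4, col=8), (row=5, col=7)
  Distance 7: (row=0, col=5), (row=1, col=6), (row=2, col=7), (row=3, col=8), (row=4, col=9), (row=5, col=8)
  Distance 8: (row=0, col=6), (row=1, col=7), (row=2, col=8), (row=3, col=9), (row=5, col=9)
  Distance 9: (row=0, col=7), (row=1, col=8), (row=2, col=9)  <- goal reached here
One shortest path (9 moves): (row=4, col=2) -> (row=4, col=3) -> (row=4, col=4) -> (row=4, col=5) -> (row=4, col=6) -> (row=4, col=7) -> (row=4, col=8) -> (row=4, col=9) -> (row=3, col=9) -> (row=2, col=9)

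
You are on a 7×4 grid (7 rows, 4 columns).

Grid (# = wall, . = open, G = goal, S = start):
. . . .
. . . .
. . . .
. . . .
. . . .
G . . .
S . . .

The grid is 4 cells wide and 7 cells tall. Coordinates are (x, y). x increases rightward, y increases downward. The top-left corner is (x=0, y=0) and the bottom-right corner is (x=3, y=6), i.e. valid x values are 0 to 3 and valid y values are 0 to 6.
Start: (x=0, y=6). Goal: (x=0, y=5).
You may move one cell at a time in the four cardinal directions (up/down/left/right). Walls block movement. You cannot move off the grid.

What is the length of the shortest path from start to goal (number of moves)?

Answer: Shortest path length: 1

Derivation:
BFS from (x=0, y=6) until reaching (x=0, y=5):
  Distance 0: (x=0, y=6)
  Distance 1: (x=0, y=5), (x=1, y=6)  <- goal reached here
One shortest path (1 moves): (x=0, y=6) -> (x=0, y=5)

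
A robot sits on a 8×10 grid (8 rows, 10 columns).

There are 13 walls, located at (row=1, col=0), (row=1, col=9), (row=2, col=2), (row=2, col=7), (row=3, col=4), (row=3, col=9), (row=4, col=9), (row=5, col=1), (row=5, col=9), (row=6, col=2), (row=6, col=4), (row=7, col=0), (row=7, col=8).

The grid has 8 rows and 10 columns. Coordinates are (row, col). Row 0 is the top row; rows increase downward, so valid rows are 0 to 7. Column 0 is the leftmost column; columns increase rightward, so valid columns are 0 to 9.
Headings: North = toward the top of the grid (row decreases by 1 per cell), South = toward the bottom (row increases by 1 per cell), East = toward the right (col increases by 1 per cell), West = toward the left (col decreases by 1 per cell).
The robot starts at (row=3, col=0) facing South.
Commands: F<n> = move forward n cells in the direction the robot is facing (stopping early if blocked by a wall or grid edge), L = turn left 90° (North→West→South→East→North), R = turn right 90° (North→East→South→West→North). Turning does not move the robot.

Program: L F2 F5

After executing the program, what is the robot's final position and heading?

Start: (row=3, col=0), facing South
  L: turn left, now facing East
  F2: move forward 2, now at (row=3, col=2)
  F5: move forward 1/5 (blocked), now at (row=3, col=3)
Final: (row=3, col=3), facing East

Answer: Final position: (row=3, col=3), facing East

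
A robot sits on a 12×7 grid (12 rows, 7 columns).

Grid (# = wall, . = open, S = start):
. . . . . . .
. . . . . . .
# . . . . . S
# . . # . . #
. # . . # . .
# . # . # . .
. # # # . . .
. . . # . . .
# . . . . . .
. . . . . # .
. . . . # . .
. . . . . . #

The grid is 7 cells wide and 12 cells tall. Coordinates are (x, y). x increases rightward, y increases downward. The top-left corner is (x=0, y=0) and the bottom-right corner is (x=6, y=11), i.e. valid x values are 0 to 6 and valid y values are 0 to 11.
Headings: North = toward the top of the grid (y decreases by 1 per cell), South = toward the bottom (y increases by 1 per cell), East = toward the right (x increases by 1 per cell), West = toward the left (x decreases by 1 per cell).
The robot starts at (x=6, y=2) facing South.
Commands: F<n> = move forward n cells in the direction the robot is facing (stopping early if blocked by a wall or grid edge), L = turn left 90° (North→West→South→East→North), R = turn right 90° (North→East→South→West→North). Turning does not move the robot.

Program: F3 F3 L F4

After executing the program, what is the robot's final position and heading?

Answer: Final position: (x=6, y=2), facing East

Derivation:
Start: (x=6, y=2), facing South
  F3: move forward 0/3 (blocked), now at (x=6, y=2)
  F3: move forward 0/3 (blocked), now at (x=6, y=2)
  L: turn left, now facing East
  F4: move forward 0/4 (blocked), now at (x=6, y=2)
Final: (x=6, y=2), facing East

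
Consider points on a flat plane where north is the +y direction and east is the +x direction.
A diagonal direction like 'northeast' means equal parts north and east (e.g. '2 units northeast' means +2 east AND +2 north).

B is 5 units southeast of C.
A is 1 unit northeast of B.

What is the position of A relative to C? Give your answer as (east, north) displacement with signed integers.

Place C at the origin (east=0, north=0).
  B is 5 units southeast of C: delta (east=+5, north=-5); B at (east=5, north=-5).
  A is 1 unit northeast of B: delta (east=+1, north=+1); A at (east=6, north=-4).
Therefore A relative to C: (east=6, north=-4).

Answer: A is at (east=6, north=-4) relative to C.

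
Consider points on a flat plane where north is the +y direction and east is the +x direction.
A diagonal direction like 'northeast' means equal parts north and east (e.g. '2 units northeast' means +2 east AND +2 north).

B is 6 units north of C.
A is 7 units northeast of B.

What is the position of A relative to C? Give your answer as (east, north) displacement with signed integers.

Place C at the origin (east=0, north=0).
  B is 6 units north of C: delta (east=+0, north=+6); B at (east=0, north=6).
  A is 7 units northeast of B: delta (east=+7, north=+7); A at (east=7, north=13).
Therefore A relative to C: (east=7, north=13).

Answer: A is at (east=7, north=13) relative to C.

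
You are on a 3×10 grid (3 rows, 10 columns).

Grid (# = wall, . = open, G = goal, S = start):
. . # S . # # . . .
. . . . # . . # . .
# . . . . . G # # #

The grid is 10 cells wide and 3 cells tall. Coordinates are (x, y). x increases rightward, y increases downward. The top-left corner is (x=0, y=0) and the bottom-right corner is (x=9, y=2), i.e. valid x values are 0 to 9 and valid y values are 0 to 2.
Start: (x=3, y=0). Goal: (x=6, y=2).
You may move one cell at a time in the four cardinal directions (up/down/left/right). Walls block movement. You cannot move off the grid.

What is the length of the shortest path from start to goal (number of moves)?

Answer: Shortest path length: 5

Derivation:
BFS from (x=3, y=0) until reaching (x=6, y=2):
  Distance 0: (x=3, y=0)
  Distance 1: (x=4, y=0), (x=3, y=1)
  Distance 2: (x=2, y=1), (x=3, y=2)
  Distance 3: (x=1, y=1), (x=2, y=2), (x=4, y=2)
  Distance 4: (x=1, y=0), (x=0, y=1), (x=1, y=2), (x=5, y=2)
  Distance 5: (x=0, y=0), (x=5, y=1), (x=6, y=2)  <- goal reached here
One shortest path (5 moves): (x=3, y=0) -> (x=3, y=1) -> (x=3, y=2) -> (x=4, y=2) -> (x=5, y=2) -> (x=6, y=2)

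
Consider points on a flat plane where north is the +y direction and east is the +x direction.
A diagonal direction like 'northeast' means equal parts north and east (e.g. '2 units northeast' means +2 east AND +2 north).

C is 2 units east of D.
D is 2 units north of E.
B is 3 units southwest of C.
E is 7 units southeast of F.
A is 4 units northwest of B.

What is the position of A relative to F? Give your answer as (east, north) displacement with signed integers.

Place F at the origin (east=0, north=0).
  E is 7 units southeast of F: delta (east=+7, north=-7); E at (east=7, north=-7).
  D is 2 units north of E: delta (east=+0, north=+2); D at (east=7, north=-5).
  C is 2 units east of D: delta (east=+2, north=+0); C at (east=9, north=-5).
  B is 3 units southwest of C: delta (east=-3, north=-3); B at (east=6, north=-8).
  A is 4 units northwest of B: delta (east=-4, north=+4); A at (east=2, north=-4).
Therefore A relative to F: (east=2, north=-4).

Answer: A is at (east=2, north=-4) relative to F.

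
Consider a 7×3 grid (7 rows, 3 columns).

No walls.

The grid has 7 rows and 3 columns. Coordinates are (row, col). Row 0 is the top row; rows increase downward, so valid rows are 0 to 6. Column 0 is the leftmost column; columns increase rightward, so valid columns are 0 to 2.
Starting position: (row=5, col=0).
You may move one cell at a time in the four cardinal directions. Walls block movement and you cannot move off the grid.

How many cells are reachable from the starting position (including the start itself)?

Answer: Reachable cells: 21

Derivation:
BFS flood-fill from (row=5, col=0):
  Distance 0: (row=5, col=0)
  Distance 1: (row=4, col=0), (row=5, col=1), (row=6, col=0)
  Distance 2: (row=3, col=0), (row=4, col=1), (row=5, col=2), (row=6, col=1)
  Distance 3: (row=2, col=0), (row=3, col=1), (row=4, col=2), (row=6, col=2)
  Distance 4: (row=1, col=0), (row=2, col=1), (row=3, col=2)
  Distance 5: (row=0, col=0), (row=1, col=1), (row=2, col=2)
  Distance 6: (row=0, col=1), (row=1, col=2)
  Distance 7: (row=0, col=2)
Total reachable: 21 (grid has 21 open cells total)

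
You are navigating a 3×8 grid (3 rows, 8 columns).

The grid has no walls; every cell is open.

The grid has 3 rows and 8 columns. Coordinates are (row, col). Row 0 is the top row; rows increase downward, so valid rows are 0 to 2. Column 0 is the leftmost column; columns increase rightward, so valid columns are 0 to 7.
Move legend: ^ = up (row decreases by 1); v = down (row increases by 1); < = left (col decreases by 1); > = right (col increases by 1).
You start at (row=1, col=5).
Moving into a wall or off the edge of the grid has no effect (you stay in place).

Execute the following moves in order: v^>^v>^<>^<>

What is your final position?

Answer: Final position: (row=0, col=7)

Derivation:
Start: (row=1, col=5)
  v (down): (row=1, col=5) -> (row=2, col=5)
  ^ (up): (row=2, col=5) -> (row=1, col=5)
  > (right): (row=1, col=5) -> (row=1, col=6)
  ^ (up): (row=1, col=6) -> (row=0, col=6)
  v (down): (row=0, col=6) -> (row=1, col=6)
  > (right): (row=1, col=6) -> (row=1, col=7)
  ^ (up): (row=1, col=7) -> (row=0, col=7)
  < (left): (row=0, col=7) -> (row=0, col=6)
  > (right): (row=0, col=6) -> (row=0, col=7)
  ^ (up): blocked, stay at (row=0, col=7)
  < (left): (row=0, col=7) -> (row=0, col=6)
  > (right): (row=0, col=6) -> (row=0, col=7)
Final: (row=0, col=7)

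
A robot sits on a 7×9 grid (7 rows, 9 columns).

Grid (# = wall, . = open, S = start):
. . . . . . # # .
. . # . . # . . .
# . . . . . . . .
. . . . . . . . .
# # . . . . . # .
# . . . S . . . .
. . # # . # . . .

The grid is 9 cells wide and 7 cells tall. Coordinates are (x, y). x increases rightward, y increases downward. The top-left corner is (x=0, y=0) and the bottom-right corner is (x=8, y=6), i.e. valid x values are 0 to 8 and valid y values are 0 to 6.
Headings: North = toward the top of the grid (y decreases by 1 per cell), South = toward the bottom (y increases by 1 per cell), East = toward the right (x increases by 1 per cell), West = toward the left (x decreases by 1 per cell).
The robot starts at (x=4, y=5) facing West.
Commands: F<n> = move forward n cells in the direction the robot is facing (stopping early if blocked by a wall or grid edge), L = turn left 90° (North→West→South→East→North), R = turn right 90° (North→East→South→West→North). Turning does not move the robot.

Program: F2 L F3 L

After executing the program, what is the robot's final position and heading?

Answer: Final position: (x=2, y=5), facing East

Derivation:
Start: (x=4, y=5), facing West
  F2: move forward 2, now at (x=2, y=5)
  L: turn left, now facing South
  F3: move forward 0/3 (blocked), now at (x=2, y=5)
  L: turn left, now facing East
Final: (x=2, y=5), facing East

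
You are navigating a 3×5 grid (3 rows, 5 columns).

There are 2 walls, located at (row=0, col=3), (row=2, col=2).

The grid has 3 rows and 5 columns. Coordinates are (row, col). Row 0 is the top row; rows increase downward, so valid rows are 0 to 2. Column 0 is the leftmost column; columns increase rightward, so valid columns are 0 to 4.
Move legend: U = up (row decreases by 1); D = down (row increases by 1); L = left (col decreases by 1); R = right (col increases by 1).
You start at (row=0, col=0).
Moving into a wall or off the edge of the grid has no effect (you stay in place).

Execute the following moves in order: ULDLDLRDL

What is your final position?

Answer: Final position: (row=2, col=0)

Derivation:
Start: (row=0, col=0)
  U (up): blocked, stay at (row=0, col=0)
  L (left): blocked, stay at (row=0, col=0)
  D (down): (row=0, col=0) -> (row=1, col=0)
  L (left): blocked, stay at (row=1, col=0)
  D (down): (row=1, col=0) -> (row=2, col=0)
  L (left): blocked, stay at (row=2, col=0)
  R (right): (row=2, col=0) -> (row=2, col=1)
  D (down): blocked, stay at (row=2, col=1)
  L (left): (row=2, col=1) -> (row=2, col=0)
Final: (row=2, col=0)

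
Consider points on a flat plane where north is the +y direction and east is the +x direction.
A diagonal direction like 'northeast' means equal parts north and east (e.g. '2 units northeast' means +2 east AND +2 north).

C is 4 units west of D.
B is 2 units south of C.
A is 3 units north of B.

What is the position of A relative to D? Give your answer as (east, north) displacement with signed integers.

Answer: A is at (east=-4, north=1) relative to D.

Derivation:
Place D at the origin (east=0, north=0).
  C is 4 units west of D: delta (east=-4, north=+0); C at (east=-4, north=0).
  B is 2 units south of C: delta (east=+0, north=-2); B at (east=-4, north=-2).
  A is 3 units north of B: delta (east=+0, north=+3); A at (east=-4, north=1).
Therefore A relative to D: (east=-4, north=1).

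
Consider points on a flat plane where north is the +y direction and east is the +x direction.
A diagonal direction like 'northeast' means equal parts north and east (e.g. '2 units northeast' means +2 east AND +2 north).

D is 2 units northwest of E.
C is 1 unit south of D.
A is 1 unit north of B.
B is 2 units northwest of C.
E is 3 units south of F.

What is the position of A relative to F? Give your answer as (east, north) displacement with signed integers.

Answer: A is at (east=-4, north=1) relative to F.

Derivation:
Place F at the origin (east=0, north=0).
  E is 3 units south of F: delta (east=+0, north=-3); E at (east=0, north=-3).
  D is 2 units northwest of E: delta (east=-2, north=+2); D at (east=-2, north=-1).
  C is 1 unit south of D: delta (east=+0, north=-1); C at (east=-2, north=-2).
  B is 2 units northwest of C: delta (east=-2, north=+2); B at (east=-4, north=0).
  A is 1 unit north of B: delta (east=+0, north=+1); A at (east=-4, north=1).
Therefore A relative to F: (east=-4, north=1).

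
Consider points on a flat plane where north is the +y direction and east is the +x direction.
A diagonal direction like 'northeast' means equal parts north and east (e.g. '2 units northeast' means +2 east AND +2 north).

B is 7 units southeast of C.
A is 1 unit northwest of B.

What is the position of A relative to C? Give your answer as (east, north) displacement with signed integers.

Answer: A is at (east=6, north=-6) relative to C.

Derivation:
Place C at the origin (east=0, north=0).
  B is 7 units southeast of C: delta (east=+7, north=-7); B at (east=7, north=-7).
  A is 1 unit northwest of B: delta (east=-1, north=+1); A at (east=6, north=-6).
Therefore A relative to C: (east=6, north=-6).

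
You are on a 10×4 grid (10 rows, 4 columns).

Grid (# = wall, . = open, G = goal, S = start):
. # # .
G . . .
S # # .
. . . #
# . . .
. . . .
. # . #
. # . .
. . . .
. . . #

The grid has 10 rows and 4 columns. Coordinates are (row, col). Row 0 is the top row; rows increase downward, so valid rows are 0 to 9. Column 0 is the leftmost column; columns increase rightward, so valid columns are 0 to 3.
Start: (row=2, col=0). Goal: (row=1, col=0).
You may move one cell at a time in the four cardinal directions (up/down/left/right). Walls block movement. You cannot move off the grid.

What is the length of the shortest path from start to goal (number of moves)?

BFS from (row=2, col=0) until reaching (row=1, col=0):
  Distance 0: (row=2, col=0)
  Distance 1: (row=1, col=0), (row=3, col=0)  <- goal reached here
One shortest path (1 moves): (row=2, col=0) -> (row=1, col=0)

Answer: Shortest path length: 1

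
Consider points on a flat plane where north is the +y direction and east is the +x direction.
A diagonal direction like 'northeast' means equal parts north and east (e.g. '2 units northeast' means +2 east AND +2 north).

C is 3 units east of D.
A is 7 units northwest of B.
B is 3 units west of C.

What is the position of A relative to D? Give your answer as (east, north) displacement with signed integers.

Place D at the origin (east=0, north=0).
  C is 3 units east of D: delta (east=+3, north=+0); C at (east=3, north=0).
  B is 3 units west of C: delta (east=-3, north=+0); B at (east=0, north=0).
  A is 7 units northwest of B: delta (east=-7, north=+7); A at (east=-7, north=7).
Therefore A relative to D: (east=-7, north=7).

Answer: A is at (east=-7, north=7) relative to D.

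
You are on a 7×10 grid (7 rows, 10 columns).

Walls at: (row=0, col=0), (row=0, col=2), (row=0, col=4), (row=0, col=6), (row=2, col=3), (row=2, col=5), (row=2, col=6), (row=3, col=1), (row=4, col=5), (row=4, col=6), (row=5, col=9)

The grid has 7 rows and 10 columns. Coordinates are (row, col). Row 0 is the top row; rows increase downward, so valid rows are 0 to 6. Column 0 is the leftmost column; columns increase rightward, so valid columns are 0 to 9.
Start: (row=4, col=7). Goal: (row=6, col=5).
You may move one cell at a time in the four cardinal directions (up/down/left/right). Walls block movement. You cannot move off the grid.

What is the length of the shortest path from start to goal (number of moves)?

Answer: Shortest path length: 4

Derivation:
BFS from (row=4, col=7) until reaching (row=6, col=5):
  Distance 0: (row=4, col=7)
  Distance 1: (row=3, col=7), (row=4, col=8), (row=5, col=7)
  Distance 2: (row=2, col=7), (row=3, col=6), (row=3, col=8), (row=4, col=9), (row=5, col=6), (row=5, col=8), (row=6, col=7)
  Distance 3: (row=1, col=7), (row=2, col=8), (row=3, col=5), (row=3, col=9), (row=5, col=5), (row=6, col=6), (row=6, col=8)
  Distance 4: (row=0, col=7), (row=1, col=6), (row=1, col=8), (row=2, col=9), (row=3, col=4), (row=5, col=4), (row=6, col=5), (row=6, col=9)  <- goal reached here
One shortest path (4 moves): (row=4, col=7) -> (row=5, col=7) -> (row=5, col=6) -> (row=5, col=5) -> (row=6, col=5)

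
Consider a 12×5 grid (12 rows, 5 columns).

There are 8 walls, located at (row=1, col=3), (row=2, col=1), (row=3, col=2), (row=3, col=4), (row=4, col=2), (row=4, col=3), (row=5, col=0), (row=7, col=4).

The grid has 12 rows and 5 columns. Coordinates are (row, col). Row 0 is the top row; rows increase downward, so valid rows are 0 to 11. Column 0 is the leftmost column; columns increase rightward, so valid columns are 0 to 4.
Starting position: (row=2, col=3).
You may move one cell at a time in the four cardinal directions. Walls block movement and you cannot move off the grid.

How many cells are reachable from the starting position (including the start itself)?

BFS flood-fill from (row=2, col=3):
  Distance 0: (row=2, col=3)
  Distance 1: (row=2, col=2), (row=2, col=4), (row=3, col=3)
  Distance 2: (row=1, col=2), (row=1, col=4)
  Distance 3: (row=0, col=2), (row=0, col=4), (row=1, col=1)
  Distance 4: (row=0, col=1), (row=0, col=3), (row=1, col=0)
  Distance 5: (row=0, col=0), (row=2, col=0)
  Distance 6: (row=3, col=0)
  Distance 7: (row=3, col=1), (row=4, col=0)
  Distance 8: (row=4, col=1)
  Distance 9: (row=5, col=1)
  Distance 10: (row=5, col=2), (row=6, col=1)
  Distance 11: (row=5, col=3), (row=6, col=0), (row=6, col=2), (row=7, col=1)
  Distance 12: (row=5, col=4), (row=6, col=3), (row=7, col=0), (row=7, col=2), (row=8, col=1)
  Distance 13: (row=4, col=4), (row=6, col=4), (row=7, col=3), (row=8, col=0), (row=8, col=2), (row=9, col=1)
  Distance 14: (row=8, col=3), (row=9, col=0), (row=9, col=2), (row=10, col=1)
  Distance 15: (row=8, col=4), (row=9, col=3), (row=10, col=0), (row=10, col=2), (row=11, col=1)
  Distance 16: (row=9, col=4), (row=10, col=3), (row=11, col=0), (row=11, col=2)
  Distance 17: (row=10, col=4), (row=11, col=3)
  Distance 18: (row=11, col=4)
Total reachable: 52 (grid has 52 open cells total)

Answer: Reachable cells: 52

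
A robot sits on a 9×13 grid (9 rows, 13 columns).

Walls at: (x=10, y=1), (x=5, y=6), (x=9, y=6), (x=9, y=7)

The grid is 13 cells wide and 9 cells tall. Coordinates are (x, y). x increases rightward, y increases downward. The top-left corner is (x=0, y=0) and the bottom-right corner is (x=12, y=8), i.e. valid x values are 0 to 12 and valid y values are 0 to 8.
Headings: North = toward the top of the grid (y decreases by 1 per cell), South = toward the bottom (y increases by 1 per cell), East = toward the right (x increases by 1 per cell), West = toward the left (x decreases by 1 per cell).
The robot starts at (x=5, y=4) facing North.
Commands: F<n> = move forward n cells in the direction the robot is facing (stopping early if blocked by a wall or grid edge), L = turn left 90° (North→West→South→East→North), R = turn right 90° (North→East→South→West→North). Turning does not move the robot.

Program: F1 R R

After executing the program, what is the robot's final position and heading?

Answer: Final position: (x=5, y=3), facing South

Derivation:
Start: (x=5, y=4), facing North
  F1: move forward 1, now at (x=5, y=3)
  R: turn right, now facing East
  R: turn right, now facing South
Final: (x=5, y=3), facing South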